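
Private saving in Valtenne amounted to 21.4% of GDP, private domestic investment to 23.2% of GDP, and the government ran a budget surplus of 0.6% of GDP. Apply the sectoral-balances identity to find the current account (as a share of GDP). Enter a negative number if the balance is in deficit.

-1.2

By the sectoral-balances identity, CA = (S_private - I) + (T - G).
Private balance = 21.4 - 23.2 = -1.8
Government balance (T - G) = 0.6
CA = -1.8 + 0.6 = -1.2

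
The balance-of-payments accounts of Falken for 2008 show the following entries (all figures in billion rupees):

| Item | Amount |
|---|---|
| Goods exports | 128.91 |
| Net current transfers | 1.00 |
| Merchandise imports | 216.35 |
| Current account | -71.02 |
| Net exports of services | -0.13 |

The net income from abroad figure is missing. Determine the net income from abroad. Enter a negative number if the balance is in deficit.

Current account = goods balance + services balance + net primary income + net secondary income
Sum of the known components = -86.57
Net income from abroad = CA - (known components) = -71.02 - (-86.57) = 15.55

15.55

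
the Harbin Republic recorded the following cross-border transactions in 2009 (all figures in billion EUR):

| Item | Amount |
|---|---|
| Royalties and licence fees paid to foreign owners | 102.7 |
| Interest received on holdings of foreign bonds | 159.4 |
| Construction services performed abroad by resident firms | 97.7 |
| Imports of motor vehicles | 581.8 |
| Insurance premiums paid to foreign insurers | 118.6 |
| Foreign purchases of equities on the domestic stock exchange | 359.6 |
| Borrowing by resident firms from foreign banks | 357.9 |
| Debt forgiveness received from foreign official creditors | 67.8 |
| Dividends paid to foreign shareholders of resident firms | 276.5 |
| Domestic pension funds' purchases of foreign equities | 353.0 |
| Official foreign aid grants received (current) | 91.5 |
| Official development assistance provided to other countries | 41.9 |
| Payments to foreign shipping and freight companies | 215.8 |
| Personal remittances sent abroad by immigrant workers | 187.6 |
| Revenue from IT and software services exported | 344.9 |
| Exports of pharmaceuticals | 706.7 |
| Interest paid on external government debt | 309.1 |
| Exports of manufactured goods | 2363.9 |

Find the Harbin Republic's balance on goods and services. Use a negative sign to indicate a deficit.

2494.3

Goods: 706.7 + 2363.9 - 581.8 = 2488.8
Services: -118.6 + 97.7 + 344.9 - 102.7 - 215.8 = 5.5
Trade balance = 2488.8 + 5.5 = 2494.3
(Excluded from the trade balance — primary income: interest received on holdings of foreign bonds 159.4, dividends paid to foreign shareholders of resident firms 276.5, interest paid on external government debt 309.1; financial account: foreign purchases of equities on the domestic stock exchange 359.6, borrowing by resident firms from foreign banks 357.9, domestic pension funds' purchases of foreign equities 353.0; capital account: debt forgiveness received from foreign official creditors 67.8; secondary income: official foreign aid grants received (current) 91.5, official development assistance provided to other countries 41.9, personal remittances sent abroad by immigrant workers 187.6.)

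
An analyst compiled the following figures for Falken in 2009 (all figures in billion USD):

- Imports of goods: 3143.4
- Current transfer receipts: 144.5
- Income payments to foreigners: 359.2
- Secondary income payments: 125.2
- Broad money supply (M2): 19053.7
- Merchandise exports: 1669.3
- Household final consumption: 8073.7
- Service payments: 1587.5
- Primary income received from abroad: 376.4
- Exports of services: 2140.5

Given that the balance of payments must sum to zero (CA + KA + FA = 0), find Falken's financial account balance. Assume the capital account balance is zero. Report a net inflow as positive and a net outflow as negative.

884.6

Goods balance = 1669.3 - 3143.4 = -1474.1
Services balance = 2140.5 - 1587.5 = 553.0
Trade balance (goods + services) = -1474.1 + 553.0 = -921.1
Net primary income = 376.4 - 359.2 = 17.2
Net secondary income = 144.5 - 125.2 = 19.3
Current account = -921.1 + 17.2 + 19.3 = -884.6
Financial account = -(-884.6) = 884.6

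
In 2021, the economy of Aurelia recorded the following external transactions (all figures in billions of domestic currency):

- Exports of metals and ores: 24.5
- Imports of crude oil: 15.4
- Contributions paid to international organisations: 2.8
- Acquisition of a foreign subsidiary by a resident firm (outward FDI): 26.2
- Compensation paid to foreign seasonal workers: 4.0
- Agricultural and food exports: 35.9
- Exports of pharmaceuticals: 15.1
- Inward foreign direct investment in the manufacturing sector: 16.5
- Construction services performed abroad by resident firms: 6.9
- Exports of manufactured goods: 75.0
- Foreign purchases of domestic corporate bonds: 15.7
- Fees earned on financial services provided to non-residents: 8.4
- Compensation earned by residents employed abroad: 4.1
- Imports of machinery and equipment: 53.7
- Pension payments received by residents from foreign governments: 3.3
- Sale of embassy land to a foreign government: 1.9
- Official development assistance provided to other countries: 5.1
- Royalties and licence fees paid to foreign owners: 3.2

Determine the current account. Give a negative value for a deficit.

Goods: -53.7 + 35.9 + 15.1 + 75.0 - 15.4 + 24.5 = 81.4
Services: -3.2 + 8.4 + 6.9 = 12.1
Primary income: -4.0 + 4.1 = 0.1
Secondary income: -5.1 - 2.8 + 3.3 = -4.6
Current account = 81.4 + 12.1 + 0.1 + (-4.6) = 89.0
(Excluded from the current account — financial account: acquisition of a foreign subsidiary by a resident firm (outward FDI) 26.2, inward foreign direct investment in the manufacturing sector 16.5, foreign purchases of domestic corporate bonds 15.7; capital account: sale of embassy land to a foreign government 1.9.)

89.0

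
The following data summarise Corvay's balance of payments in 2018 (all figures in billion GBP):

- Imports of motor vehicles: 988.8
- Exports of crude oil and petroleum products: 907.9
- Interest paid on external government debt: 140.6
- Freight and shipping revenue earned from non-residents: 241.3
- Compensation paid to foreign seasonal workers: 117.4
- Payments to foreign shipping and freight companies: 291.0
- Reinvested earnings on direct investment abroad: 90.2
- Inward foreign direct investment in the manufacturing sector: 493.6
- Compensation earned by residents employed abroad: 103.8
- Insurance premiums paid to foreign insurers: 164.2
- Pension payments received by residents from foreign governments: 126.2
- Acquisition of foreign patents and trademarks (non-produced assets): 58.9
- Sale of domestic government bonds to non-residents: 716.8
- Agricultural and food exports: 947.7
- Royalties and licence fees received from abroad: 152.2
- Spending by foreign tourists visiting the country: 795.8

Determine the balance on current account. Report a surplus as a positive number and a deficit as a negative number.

1663.1

Goods: -988.8 + 947.7 + 907.9 = 866.8
Services: 241.3 + 152.2 - 291.0 + 795.8 - 164.2 = 734.1
Primary income: -117.4 + 103.8 - 140.6 + 90.2 = -64.0
Secondary income: 126.2
Current account = 866.8 + 734.1 + (-64.0) + 126.2 = 1663.1
(Excluded from the current account — financial account: inward foreign direct investment in the manufacturing sector 493.6, sale of domestic government bonds to non-residents 716.8; capital account: acquisition of foreign patents and trademarks (non-produced assets) 58.9.)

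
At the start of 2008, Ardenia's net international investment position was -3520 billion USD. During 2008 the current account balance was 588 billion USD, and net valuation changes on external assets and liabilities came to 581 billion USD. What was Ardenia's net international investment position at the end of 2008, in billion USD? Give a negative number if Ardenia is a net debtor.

Change in NIIP = current account + net valuation change = 588 + 581 = 1169
End-of-year NIIP = -3520 + 1169 = -2351

-2351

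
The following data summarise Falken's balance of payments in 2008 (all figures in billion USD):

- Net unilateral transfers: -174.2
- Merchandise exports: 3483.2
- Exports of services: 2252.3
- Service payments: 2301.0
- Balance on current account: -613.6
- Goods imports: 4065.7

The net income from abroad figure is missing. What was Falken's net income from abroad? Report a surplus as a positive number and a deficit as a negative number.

191.8

Current account = goods balance + services balance + net primary income + net secondary income
Sum of the known components = -805.4
Net income from abroad = CA - (known components) = -613.6 - (-805.4) = 191.8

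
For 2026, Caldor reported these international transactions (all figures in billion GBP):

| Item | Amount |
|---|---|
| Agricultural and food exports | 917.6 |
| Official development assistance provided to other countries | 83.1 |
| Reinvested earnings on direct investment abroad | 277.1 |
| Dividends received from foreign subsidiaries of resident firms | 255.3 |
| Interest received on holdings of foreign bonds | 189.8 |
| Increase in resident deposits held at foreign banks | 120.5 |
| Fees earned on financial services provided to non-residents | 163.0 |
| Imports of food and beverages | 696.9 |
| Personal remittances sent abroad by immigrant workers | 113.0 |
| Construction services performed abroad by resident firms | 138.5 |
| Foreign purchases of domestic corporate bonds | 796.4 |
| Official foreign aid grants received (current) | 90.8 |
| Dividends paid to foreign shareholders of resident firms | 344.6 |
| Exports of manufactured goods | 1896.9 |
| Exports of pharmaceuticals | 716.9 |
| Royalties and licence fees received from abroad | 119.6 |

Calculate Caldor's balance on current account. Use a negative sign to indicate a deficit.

Goods: 1896.9 + 716.9 + 917.6 - 696.9 = 2834.5
Services: 138.5 + 163.0 + 119.6 = 421.1
Primary income: 255.3 + 189.8 + 277.1 - 344.6 = 377.6
Secondary income: 90.8 - 83.1 - 113.0 = -105.3
Current account = 2834.5 + 421.1 + 377.6 + (-105.3) = 3527.9
(Excluded from the current account — financial account: increase in resident deposits held at foreign banks 120.5, foreign purchases of domestic corporate bonds 796.4.)

3527.9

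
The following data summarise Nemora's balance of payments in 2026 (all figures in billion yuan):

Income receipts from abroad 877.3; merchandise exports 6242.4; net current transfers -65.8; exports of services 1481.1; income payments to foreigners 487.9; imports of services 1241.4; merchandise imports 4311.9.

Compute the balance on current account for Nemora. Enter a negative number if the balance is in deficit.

Goods balance = 6242.4 - 4311.9 = 1930.5
Services balance = 1481.1 - 1241.4 = 239.7
Trade balance (goods + services) = 1930.5 + 239.7 = 2170.2
Net primary income = 877.3 - 487.9 = 389.4
Net secondary income = -65.8
Current account = 2170.2 + 389.4 + (-65.8) = 2493.8

2493.8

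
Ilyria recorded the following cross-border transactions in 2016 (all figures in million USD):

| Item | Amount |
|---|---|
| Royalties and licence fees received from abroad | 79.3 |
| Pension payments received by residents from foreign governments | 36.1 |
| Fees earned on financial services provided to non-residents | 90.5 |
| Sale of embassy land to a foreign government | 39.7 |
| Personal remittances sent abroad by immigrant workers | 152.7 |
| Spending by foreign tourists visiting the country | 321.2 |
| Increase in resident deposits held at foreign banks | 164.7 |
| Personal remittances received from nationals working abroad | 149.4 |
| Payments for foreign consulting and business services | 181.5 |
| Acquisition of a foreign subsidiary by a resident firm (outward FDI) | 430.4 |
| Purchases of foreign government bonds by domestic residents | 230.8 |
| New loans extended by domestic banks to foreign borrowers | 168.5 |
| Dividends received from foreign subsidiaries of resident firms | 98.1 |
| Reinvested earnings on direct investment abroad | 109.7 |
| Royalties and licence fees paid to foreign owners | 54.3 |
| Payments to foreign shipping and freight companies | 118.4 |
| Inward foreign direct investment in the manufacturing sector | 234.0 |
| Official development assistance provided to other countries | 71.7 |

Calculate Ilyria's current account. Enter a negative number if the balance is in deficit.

305.7

Services: -181.5 - 118.4 + 321.2 + 79.3 - 54.3 + 90.5 = 136.8
Primary income: 109.7 + 98.1 = 207.8
Secondary income: -71.7 + 149.4 + 36.1 - 152.7 = -38.9
Current account = 136.8 + 207.8 + (-38.9) = 305.7
(Excluded from the current account — capital account: sale of embassy land to a foreign government 39.7; financial account: increase in resident deposits held at foreign banks 164.7, acquisition of a foreign subsidiary by a resident firm (outward FDI) 430.4, purchases of foreign government bonds by domestic residents 230.8, new loans extended by domestic banks to foreign borrowers 168.5, inward foreign direct investment in the manufacturing sector 234.0.)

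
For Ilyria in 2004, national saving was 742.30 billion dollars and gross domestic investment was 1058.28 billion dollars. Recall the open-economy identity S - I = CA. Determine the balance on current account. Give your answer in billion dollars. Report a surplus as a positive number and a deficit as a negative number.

-315.98

CA = S - I = 742.30 - 1058.28 = -315.98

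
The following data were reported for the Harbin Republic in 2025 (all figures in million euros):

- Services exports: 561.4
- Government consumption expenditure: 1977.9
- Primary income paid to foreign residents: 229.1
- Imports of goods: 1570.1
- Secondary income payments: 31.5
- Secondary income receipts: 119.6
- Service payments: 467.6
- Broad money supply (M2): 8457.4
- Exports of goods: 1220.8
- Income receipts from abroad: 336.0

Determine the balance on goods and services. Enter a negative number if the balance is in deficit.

Goods balance = 1220.8 - 1570.1 = -349.3
Services balance = 561.4 - 467.6 = 93.8
Trade balance (goods + services) = -349.3 + 93.8 = -255.5

-255.5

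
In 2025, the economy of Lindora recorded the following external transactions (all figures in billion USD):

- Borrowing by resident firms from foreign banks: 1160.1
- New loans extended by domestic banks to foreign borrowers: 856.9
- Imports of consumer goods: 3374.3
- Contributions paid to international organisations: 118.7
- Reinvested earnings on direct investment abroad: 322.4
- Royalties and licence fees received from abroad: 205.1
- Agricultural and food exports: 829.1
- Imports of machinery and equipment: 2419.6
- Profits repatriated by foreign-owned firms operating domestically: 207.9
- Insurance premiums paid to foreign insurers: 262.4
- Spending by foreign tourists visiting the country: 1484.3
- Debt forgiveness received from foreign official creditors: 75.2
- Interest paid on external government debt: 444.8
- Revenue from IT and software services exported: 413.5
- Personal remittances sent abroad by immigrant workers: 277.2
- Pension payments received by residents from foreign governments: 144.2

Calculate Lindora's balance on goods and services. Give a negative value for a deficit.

Goods: 829.1 - 2419.6 - 3374.3 = -4964.8
Services: 1484.3 + 413.5 - 262.4 + 205.1 = 1840.5
Trade balance = -4964.8 + 1840.5 = -3124.3
(Excluded from the trade balance — financial account: borrowing by resident firms from foreign banks 1160.1, new loans extended by domestic banks to foreign borrowers 856.9; secondary income: contributions paid to international organisations 118.7, personal remittances sent abroad by immigrant workers 277.2, pension payments received by residents from foreign governments 144.2; primary income: reinvested earnings on direct investment abroad 322.4, profits repatriated by foreign-owned firms operating domestically 207.9, interest paid on external government debt 444.8; capital account: debt forgiveness received from foreign official creditors 75.2.)

-3124.3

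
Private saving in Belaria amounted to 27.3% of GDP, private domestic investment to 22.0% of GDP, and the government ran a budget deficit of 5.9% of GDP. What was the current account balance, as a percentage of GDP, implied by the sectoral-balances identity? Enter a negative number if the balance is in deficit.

-0.6

By the sectoral-balances identity, CA = (S_private - I) + (T - G).
Private balance = 27.3 - 22.0 = 5.3
Government balance (T - G) = -5.9
CA = 5.3 + (-5.9) = -0.6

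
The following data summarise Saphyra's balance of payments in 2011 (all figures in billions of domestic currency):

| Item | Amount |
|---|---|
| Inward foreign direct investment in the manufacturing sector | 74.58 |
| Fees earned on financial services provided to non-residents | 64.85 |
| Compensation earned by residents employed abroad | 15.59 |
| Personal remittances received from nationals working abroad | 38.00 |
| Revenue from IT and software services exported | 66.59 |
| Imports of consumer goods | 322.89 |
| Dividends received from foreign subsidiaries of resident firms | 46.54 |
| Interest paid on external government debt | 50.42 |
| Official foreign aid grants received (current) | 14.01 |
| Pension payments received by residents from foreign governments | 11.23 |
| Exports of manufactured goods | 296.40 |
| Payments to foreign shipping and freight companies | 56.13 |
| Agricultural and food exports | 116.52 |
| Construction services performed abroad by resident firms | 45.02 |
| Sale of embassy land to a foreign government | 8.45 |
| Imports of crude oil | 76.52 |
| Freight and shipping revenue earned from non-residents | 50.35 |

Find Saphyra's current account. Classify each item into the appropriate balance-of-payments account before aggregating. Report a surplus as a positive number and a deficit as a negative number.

Goods: -76.52 - 322.89 + 296.40 + 116.52 = 13.51
Services: -56.13 + 50.35 + 64.85 + 66.59 + 45.02 = 170.68
Primary income: 46.54 - 50.42 + 15.59 = 11.71
Secondary income: 11.23 + 14.01 + 38.00 = 63.24
Current account = 13.51 + 170.68 + 11.71 + 63.24 = 259.14
(Excluded from the current account — financial account: inward foreign direct investment in the manufacturing sector 74.58; capital account: sale of embassy land to a foreign government 8.45.)

259.14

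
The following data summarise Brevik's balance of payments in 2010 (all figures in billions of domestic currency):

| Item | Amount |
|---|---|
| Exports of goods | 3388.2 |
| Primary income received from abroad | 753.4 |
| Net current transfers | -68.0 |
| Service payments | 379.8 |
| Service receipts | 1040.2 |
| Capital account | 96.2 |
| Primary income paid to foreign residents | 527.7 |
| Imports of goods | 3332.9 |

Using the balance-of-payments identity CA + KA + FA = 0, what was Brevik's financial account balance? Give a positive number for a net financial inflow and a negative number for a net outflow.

-969.6

Goods balance = 3388.2 - 3332.9 = 55.3
Services balance = 1040.2 - 379.8 = 660.4
Trade balance (goods + services) = 55.3 + 660.4 = 715.7
Net primary income = 753.4 - 527.7 = 225.7
Net secondary income = -68.0
Current account = 715.7 + 225.7 + (-68.0) = 873.4
Financial account = -(873.4 + 96.2) = -969.6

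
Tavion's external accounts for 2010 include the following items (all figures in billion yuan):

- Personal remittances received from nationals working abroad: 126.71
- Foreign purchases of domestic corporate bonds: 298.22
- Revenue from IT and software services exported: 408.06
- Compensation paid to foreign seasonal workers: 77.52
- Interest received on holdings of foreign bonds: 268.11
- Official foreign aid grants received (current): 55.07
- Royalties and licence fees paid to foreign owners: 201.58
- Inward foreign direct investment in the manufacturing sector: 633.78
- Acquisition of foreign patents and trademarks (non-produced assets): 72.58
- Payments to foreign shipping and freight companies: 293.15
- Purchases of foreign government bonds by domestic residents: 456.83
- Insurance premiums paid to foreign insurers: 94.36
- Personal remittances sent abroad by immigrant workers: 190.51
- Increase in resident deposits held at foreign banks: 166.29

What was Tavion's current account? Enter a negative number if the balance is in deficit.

0.83

Services: 408.06 - 201.58 - 94.36 - 293.15 = -181.03
Primary income: 268.11 - 77.52 = 190.59
Secondary income: -190.51 + 55.07 + 126.71 = -8.73
Current account = (-181.03) + 190.59 + (-8.73) = 0.83
(Excluded from the current account — financial account: foreign purchases of domestic corporate bonds 298.22, inward foreign direct investment in the manufacturing sector 633.78, purchases of foreign government bonds by domestic residents 456.83, increase in resident deposits held at foreign banks 166.29; capital account: acquisition of foreign patents and trademarks (non-produced assets) 72.58.)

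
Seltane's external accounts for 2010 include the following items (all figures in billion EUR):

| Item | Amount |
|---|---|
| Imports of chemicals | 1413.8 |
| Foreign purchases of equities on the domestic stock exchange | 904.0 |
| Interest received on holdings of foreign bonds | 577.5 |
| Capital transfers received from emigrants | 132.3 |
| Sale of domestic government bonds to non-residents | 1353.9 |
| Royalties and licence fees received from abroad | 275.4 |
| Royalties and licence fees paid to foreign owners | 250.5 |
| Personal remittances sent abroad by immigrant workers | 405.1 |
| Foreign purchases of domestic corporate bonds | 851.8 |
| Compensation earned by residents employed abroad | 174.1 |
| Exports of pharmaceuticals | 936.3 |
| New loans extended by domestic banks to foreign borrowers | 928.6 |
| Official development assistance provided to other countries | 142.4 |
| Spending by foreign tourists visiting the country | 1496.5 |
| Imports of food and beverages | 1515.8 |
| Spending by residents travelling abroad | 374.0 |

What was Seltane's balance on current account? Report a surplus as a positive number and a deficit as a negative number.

Goods: -1413.8 + 936.3 - 1515.8 = -1993.3
Services: 275.4 - 250.5 + 1496.5 - 374.0 = 1147.4
Primary income: 174.1 + 577.5 = 751.6
Secondary income: -142.4 - 405.1 = -547.5
Current account = (-1993.3) + 1147.4 + 751.6 + (-547.5) = -641.8
(Excluded from the current account — financial account: foreign purchases of equities on the domestic stock exchange 904.0, sale of domestic government bonds to non-residents 1353.9, foreign purchases of domestic corporate bonds 851.8, new loans extended by domestic banks to foreign borrowers 928.6; capital account: capital transfers received from emigrants 132.3.)

-641.8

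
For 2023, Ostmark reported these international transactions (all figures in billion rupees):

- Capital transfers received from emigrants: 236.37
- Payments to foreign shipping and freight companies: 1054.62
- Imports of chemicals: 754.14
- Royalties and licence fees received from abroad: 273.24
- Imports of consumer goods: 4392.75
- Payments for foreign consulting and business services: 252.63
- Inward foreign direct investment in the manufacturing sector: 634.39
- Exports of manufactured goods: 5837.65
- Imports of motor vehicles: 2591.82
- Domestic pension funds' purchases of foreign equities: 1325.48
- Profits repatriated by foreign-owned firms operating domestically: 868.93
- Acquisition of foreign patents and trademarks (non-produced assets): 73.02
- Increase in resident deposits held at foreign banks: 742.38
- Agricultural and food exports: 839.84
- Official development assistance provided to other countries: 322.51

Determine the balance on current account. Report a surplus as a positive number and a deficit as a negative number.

-3286.67

Goods: -754.14 + 839.84 + 5837.65 - 2591.82 - 4392.75 = -1061.22
Services: -1054.62 + 273.24 - 252.63 = -1034.01
Primary income: -868.93
Secondary income: -322.51
Current account = (-1061.22) + (-1034.01) + (-868.93) + (-322.51) = -3286.67
(Excluded from the current account — capital account: capital transfers received from emigrants 236.37, acquisition of foreign patents and trademarks (non-produced assets) 73.02; financial account: inward foreign direct investment in the manufacturing sector 634.39, domestic pension funds' purchases of foreign equities 1325.48, increase in resident deposits held at foreign banks 742.38.)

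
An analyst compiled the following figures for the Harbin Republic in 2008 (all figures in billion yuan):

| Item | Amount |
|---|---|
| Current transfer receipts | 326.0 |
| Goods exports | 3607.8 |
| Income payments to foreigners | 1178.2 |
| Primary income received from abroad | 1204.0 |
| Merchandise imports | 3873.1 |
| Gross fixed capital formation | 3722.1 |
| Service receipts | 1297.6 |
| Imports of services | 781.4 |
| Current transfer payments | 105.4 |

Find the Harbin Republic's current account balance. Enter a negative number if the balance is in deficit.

497.3

Goods balance = 3607.8 - 3873.1 = -265.3
Services balance = 1297.6 - 781.4 = 516.2
Trade balance (goods + services) = -265.3 + 516.2 = 250.9
Net primary income = 1204.0 - 1178.2 = 25.8
Net secondary income = 326.0 - 105.4 = 220.6
Current account = 250.9 + 25.8 + 220.6 = 497.3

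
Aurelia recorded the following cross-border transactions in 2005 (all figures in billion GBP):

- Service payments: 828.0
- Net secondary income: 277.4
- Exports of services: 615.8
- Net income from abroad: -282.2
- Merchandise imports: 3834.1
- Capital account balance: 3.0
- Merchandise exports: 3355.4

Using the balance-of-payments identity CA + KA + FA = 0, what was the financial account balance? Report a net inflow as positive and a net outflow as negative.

692.7

Goods balance = 3355.4 - 3834.1 = -478.7
Services balance = 615.8 - 828.0 = -212.2
Trade balance (goods + services) = -478.7 + (-212.2) = -690.9
Net primary income = -282.2
Net secondary income = 277.4
Current account = -690.9 + (-282.2) + 277.4 = -695.7
Financial account = -(-695.7 + 3.0) = 692.7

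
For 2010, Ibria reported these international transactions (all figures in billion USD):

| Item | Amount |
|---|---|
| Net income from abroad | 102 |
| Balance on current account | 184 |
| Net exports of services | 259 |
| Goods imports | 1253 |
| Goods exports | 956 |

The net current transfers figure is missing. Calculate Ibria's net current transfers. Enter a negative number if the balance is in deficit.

Current account = goods balance + services balance + net primary income + net secondary income
Sum of the known components = 64
Net current transfers = CA - (known components) = 184 - 64 = 120

120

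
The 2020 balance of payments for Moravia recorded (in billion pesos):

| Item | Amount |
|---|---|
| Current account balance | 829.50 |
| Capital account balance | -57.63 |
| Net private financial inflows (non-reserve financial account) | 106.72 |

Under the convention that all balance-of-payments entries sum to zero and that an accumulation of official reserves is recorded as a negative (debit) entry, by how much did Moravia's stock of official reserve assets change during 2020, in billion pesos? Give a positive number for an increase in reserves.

878.59

Official reserve transactions balance = -(829.50 + (-57.63) + 106.72) = -878.59
An accumulation of reserves is recorded as a debit (negative entry), so the change in the stock of reserves is the negative of that balance.
Change in official reserves = -(-878.59) = 878.59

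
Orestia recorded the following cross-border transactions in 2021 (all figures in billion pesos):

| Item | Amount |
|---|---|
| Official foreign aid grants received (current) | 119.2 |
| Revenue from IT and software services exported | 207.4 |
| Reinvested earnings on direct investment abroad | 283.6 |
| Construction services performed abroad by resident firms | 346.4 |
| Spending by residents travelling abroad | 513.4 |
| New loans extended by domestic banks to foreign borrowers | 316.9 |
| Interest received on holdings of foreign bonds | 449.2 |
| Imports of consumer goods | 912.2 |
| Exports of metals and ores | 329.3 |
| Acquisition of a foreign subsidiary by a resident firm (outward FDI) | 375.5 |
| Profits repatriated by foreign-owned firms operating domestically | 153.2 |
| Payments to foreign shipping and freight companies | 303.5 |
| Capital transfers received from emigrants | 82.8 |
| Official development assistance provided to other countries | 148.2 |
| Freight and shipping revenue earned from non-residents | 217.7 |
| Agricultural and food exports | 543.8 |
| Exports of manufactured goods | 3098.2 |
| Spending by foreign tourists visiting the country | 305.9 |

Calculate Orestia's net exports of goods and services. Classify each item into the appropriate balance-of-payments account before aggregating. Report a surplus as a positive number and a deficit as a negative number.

3319.6

Goods: 329.3 + 543.8 + 3098.2 - 912.2 = 3059.1
Services: 305.9 + 217.7 + 207.4 + 346.4 - 303.5 - 513.4 = 260.5
Trade balance = 3059.1 + 260.5 = 3319.6
(Excluded from the trade balance — secondary income: official foreign aid grants received (current) 119.2, official development assistance provided to other countries 148.2; primary income: reinvested earnings on direct investment abroad 283.6, interest received on holdings of foreign bonds 449.2, profits repatriated by foreign-owned firms operating domestically 153.2; financial account: new loans extended by domestic banks to foreign borrowers 316.9, acquisition of a foreign subsidiary by a resident firm (outward FDI) 375.5; capital account: capital transfers received from emigrants 82.8.)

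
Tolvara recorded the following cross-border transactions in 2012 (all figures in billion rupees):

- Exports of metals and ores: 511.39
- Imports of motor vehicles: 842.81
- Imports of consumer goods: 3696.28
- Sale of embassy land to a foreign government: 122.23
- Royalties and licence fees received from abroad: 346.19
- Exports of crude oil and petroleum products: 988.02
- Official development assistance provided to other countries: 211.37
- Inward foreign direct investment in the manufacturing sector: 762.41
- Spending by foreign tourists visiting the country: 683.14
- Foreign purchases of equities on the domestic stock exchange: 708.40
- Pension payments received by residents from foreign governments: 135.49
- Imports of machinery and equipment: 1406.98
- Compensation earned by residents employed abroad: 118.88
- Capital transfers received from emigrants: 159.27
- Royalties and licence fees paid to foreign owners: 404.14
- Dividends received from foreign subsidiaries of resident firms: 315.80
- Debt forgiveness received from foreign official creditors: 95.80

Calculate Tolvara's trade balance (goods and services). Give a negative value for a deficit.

Goods: -842.81 - 3696.28 - 1406.98 + 988.02 + 511.39 = -4446.66
Services: 683.14 + 346.19 - 404.14 = 625.19
Trade balance = -4446.66 + 625.19 = -3821.47
(Excluded from the trade balance — capital account: sale of embassy land to a foreign government 122.23, capital transfers received from emigrants 159.27, debt forgiveness received from foreign official creditors 95.80; secondary income: official development assistance provided to other countries 211.37, pension payments received by residents from foreign governments 135.49; financial account: inward foreign direct investment in the manufacturing sector 762.41, foreign purchases of equities on the domestic stock exchange 708.40; primary income: compensation earned by residents employed abroad 118.88, dividends received from foreign subsidiaries of resident firms 315.80.)

-3821.47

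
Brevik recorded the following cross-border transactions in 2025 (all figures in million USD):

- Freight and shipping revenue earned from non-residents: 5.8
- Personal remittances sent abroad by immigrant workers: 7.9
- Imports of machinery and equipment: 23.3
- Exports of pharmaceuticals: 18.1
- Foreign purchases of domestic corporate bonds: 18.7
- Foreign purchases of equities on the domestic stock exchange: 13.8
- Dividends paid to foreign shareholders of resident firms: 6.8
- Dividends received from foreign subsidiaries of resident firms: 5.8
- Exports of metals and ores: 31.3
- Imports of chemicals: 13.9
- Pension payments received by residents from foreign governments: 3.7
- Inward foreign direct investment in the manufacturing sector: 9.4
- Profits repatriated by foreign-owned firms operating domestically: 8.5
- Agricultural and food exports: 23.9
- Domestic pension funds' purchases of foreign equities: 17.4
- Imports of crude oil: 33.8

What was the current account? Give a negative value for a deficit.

Goods: -33.8 + 31.3 - 23.3 + 18.1 + 23.9 - 13.9 = 2.3
Services: 5.8
Primary income: -8.5 - 6.8 + 5.8 = -9.5
Secondary income: -7.9 + 3.7 = -4.2
Current account = 2.3 + 5.8 + (-9.5) + (-4.2) = -5.6
(Excluded from the current account — financial account: foreign purchases of domestic corporate bonds 18.7, foreign purchases of equities on the domestic stock exchange 13.8, inward foreign direct investment in the manufacturing sector 9.4, domestic pension funds' purchases of foreign equities 17.4.)

-5.6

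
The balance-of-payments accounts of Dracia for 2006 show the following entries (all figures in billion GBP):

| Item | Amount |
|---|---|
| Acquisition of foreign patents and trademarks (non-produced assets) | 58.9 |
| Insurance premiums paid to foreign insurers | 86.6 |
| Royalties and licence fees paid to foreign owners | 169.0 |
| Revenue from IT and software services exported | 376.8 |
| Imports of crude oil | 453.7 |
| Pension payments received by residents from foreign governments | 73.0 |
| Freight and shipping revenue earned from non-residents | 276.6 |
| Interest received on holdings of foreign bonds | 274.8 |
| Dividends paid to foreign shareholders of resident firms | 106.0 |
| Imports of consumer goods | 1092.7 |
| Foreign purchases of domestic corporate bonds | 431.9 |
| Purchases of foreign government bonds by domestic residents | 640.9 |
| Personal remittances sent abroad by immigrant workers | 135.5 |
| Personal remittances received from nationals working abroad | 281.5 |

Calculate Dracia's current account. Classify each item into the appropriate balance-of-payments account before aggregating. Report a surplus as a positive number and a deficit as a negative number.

Goods: -453.7 - 1092.7 = -1546.4
Services: -86.6 + 376.8 - 169.0 + 276.6 = 397.8
Primary income: -106.0 + 274.8 = 168.8
Secondary income: 73.0 + 281.5 - 135.5 = 219.0
Current account = (-1546.4) + 397.8 + 168.8 + 219.0 = -760.8
(Excluded from the current account — capital account: acquisition of foreign patents and trademarks (non-produced assets) 58.9; financial account: foreign purchases of domestic corporate bonds 431.9, purchases of foreign government bonds by domestic residents 640.9.)

-760.8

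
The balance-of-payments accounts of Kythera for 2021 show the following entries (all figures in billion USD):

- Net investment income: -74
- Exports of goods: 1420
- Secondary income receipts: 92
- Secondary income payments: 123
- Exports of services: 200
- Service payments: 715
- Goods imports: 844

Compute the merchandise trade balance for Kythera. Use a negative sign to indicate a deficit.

Goods balance = 1420 - 844 = 576

576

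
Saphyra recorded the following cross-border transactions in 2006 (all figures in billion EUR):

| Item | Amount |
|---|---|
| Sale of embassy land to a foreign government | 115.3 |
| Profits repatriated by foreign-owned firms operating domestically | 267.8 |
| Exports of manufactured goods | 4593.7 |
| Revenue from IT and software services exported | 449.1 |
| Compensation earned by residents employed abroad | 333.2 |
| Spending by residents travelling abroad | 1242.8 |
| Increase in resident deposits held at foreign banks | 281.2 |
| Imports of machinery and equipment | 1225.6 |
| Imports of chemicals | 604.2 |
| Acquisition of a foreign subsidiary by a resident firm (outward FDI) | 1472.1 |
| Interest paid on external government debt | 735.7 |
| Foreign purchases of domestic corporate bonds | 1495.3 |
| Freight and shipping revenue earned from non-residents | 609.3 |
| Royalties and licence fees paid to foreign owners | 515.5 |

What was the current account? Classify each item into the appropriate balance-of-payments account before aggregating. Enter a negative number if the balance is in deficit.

1393.7

Goods: -604.2 - 1225.6 + 4593.7 = 2763.9
Services: -1242.8 + 449.1 - 515.5 + 609.3 = -699.9
Primary income: -267.8 + 333.2 - 735.7 = -670.3
Current account = 2763.9 + (-699.9) + (-670.3) = 1393.7
(Excluded from the current account — capital account: sale of embassy land to a foreign government 115.3; financial account: increase in resident deposits held at foreign banks 281.2, acquisition of a foreign subsidiary by a resident firm (outward FDI) 1472.1, foreign purchases of domestic corporate bonds 1495.3.)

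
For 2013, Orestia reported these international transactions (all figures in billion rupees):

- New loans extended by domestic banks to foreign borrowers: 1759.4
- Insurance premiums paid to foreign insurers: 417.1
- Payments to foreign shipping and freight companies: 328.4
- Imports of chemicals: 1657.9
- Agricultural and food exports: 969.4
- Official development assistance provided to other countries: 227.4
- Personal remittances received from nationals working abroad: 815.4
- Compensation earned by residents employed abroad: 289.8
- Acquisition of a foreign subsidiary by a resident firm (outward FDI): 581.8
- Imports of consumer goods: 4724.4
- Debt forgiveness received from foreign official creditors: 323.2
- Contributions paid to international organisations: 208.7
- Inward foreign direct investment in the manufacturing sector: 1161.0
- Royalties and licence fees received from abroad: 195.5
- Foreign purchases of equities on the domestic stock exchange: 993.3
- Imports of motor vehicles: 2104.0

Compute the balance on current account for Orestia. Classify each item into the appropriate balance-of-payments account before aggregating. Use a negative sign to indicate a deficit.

-7397.8

Goods: -1657.9 + 969.4 - 2104.0 - 4724.4 = -7516.9
Services: -328.4 - 417.1 + 195.5 = -550.0
Primary income: 289.8
Secondary income: -208.7 + 815.4 - 227.4 = 379.3
Current account = (-7516.9) + (-550.0) + 289.8 + 379.3 = -7397.8
(Excluded from the current account — financial account: new loans extended by domestic banks to foreign borrowers 1759.4, acquisition of a foreign subsidiary by a resident firm (outward FDI) 581.8, inward foreign direct investment in the manufacturing sector 1161.0, foreign purchases of equities on the domestic stock exchange 993.3; capital account: debt forgiveness received from foreign official creditors 323.2.)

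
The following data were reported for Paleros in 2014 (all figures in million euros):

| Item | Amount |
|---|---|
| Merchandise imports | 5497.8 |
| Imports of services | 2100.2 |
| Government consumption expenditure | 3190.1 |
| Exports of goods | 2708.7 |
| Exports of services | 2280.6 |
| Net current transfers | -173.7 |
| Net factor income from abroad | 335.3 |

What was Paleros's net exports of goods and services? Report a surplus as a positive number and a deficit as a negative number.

-2608.7

Goods balance = 2708.7 - 5497.8 = -2789.1
Services balance = 2280.6 - 2100.2 = 180.4
Trade balance (goods + services) = -2789.1 + 180.4 = -2608.7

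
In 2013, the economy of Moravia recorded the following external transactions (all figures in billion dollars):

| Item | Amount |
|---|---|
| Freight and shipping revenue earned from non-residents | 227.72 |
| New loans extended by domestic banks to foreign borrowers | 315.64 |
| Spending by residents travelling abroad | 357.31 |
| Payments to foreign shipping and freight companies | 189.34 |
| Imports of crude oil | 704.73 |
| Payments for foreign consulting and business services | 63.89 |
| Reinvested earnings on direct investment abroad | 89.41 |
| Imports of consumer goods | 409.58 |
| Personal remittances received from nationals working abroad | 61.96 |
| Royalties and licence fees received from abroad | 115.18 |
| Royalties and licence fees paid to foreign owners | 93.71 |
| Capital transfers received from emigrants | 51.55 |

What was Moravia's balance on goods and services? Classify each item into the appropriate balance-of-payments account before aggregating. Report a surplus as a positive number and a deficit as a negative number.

Goods: -704.73 - 409.58 = -1114.31
Services: -63.89 - 93.71 - 357.31 + 115.18 - 189.34 + 227.72 = -361.35
Trade balance = -1114.31 + (-361.35) = -1475.66
(Excluded from the trade balance — financial account: new loans extended by domestic banks to foreign borrowers 315.64; primary income: reinvested earnings on direct investment abroad 89.41; secondary income: personal remittances received from nationals working abroad 61.96; capital account: capital transfers received from emigrants 51.55.)

-1475.66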